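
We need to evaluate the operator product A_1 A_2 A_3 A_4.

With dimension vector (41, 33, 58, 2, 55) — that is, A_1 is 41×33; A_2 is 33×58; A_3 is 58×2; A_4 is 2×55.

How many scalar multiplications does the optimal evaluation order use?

Adjacent pairs: A_1A_2 = 41·33·58 = 78474; A_2A_3 = 33·58·2 = 3828; A_3A_4 = 58·2·55 = 6380.
Length 3: A_1..A_3: k=1: 0+3828+41·33·2=6534; k=2: 78474+0+41·58·2=83230 → min 6534 | A_2..A_4: k=2: 0+6380+33·58·55=111650; k=3: 3828+0+33·2·55=7458 → min 7458.
Length 4: A_1..A_4: k=1: 0+7458+41·33·55=81873; k=2: 78474+6380+41·58·55=215644; k=3: 6534+0+41·2·55=11044 → min 11044.
Optimal order: ((A_1 (A_2 A_3)) A_4) with cost 11044.

11044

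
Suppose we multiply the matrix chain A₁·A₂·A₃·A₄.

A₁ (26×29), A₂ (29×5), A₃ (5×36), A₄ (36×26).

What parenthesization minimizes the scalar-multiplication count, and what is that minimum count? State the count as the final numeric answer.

Adjacent pairs: A₁A₂ = 26·29·5 = 3770; A₂A₃ = 29·5·36 = 5220; A₃A₄ = 5·36·26 = 4680.
Length 3: A₁..A₃: k=1: 0+5220+26·29·36=32364; k=2: 3770+0+26·5·36=8450 → min 8450 | A₂..A₄: k=2: 0+4680+29·5·26=8450; k=3: 5220+0+29·36·26=32364 → min 8450.
Length 4: A₁..A₄: k=1: 0+8450+26·29·26=28054; k=2: 3770+4680+26·5·26=11830; k=3: 8450+0+26·36·26=32786 → min 11830.
Optimal parenthesization: ((A₁·A₂)·(A₃·A₄)) with cost 11830.

11830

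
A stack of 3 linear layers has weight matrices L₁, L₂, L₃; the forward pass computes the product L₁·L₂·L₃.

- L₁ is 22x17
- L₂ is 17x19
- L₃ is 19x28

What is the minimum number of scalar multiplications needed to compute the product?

Order (L₁·(L₂·L₃)): (L₂·L₃): 17×19 by 19×28 → 17×28, cost 17·19·28 = 9044; (L₁·(L₂·L₃)): 22×17 by 17×28 → 22×28, cost 22·17·28 = 10472; cumulative 19516. Total 19516.
Order ((L₁·L₂)·L₃): (L₁·L₂): 22×17 by 17×19 → 22×19, cost 22·17·19 = 7106; ((L₁·L₂)·L₃): 22×19 by 19×28 → 22×28, cost 22·19·28 = 11704; cumulative 18810. Total 18810.
Minimum: 18810.

18810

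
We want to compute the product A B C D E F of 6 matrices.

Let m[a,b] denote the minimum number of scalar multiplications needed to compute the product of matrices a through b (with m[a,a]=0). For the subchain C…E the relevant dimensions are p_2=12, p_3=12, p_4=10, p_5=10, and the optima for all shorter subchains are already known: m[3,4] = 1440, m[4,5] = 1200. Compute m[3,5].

2640

m[3,5] = min over k∈[3,4] of m[3,k]+m[k+1,5]+p_{2}·p_k·p_{5}.
k=3: 0 + 1200 + 12·12·10 = 2640; k=4: 1440 + 0 + 12·10·10 = 2640.
Minimum: 2640 at k=3.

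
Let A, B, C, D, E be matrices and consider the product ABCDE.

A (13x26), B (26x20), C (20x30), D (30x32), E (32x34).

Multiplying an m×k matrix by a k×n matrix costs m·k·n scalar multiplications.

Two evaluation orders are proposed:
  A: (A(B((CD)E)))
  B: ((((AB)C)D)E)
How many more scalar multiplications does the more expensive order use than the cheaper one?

Order A = (A(B((CD)E))): (CD): 20×30 by 30×32 → 20×32, cost 20·30·32 = 19200; ((CD)E): 20×32 by 32×34 → 20×34, cost 20·32·34 = 21760; cumulative 40960; (B((CD)E)): 26×20 by 20×34 → 26×34, cost 26·20·34 = 17680; cumulative 58640; (A(B((CD)E))): 13×26 by 26×34 → 13×34, cost 13·26·34 = 11492; cumulative 70132. Total 70132.
Order B = ((((AB)C)D)E): (AB): 13×26 by 26×20 → 13×20, cost 13·26·20 = 6760; ((AB)C): 13×20 by 20×30 → 13×30, cost 13·20·30 = 7800; cumulative 14560; (((AB)C)D): 13×30 by 30×32 → 13×32, cost 13·30·32 = 12480; cumulative 27040; ((((AB)C)D)E): 13×32 by 32×34 → 13×34, cost 13·32·34 = 14144; cumulative 41184. Total 41184.
Difference: |70132 − 41184| = 28948.

28948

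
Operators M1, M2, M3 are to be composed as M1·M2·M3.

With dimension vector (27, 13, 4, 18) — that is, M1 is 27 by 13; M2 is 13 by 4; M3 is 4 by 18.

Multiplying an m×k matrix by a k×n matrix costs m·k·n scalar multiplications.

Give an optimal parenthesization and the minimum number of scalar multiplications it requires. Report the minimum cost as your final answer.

3348

(M1·(M2·M3)): cost 7254.
((M1·M2)·M3): cost 3348.
Optimal: ((M1·M2)·M3) with cost 3348.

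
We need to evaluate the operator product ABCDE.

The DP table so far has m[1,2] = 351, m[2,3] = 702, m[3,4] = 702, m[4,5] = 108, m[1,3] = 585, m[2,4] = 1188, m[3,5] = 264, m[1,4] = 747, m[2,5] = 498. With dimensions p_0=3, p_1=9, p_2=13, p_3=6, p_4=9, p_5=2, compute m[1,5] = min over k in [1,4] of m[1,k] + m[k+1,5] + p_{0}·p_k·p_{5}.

m[1,5] = min over k∈[1,4] of m[1,k]+m[k+1,5]+p_{0}·p_k·p_{5}.
k=1: 0 + 498 + 3·9·2 = 552; k=2: 351 + 264 + 3·13·2 = 693; k=3: 585 + 108 + 3·6·2 = 729; k=4: 747 + 0 + 3·9·2 = 801.
Minimum: 552 at k=1.

552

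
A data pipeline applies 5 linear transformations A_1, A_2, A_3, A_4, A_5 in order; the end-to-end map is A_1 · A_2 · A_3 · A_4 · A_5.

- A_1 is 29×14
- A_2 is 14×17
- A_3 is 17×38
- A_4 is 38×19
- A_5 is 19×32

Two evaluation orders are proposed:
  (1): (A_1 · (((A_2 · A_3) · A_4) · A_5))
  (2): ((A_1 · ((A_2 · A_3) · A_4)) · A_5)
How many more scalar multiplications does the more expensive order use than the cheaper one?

Order (1) = (A_1 · (((A_2 · A_3) · A_4) · A_5)): (A_2 · A_3): 14×17 by 17×38 → 14×38, cost 14·17·38 = 9044; ((A_2 · A_3) · A_4): 14×38 by 38×19 → 14×19, cost 14·38·19 = 10108; cumulative 19152; (((A_2 · A_3) · A_4) · A_5): 14×19 by 19×32 → 14×32, cost 14·19·32 = 8512; cumulative 27664; (A_1 · (((A_2 · A_3) · A_4) · A_5)): 29×14 by 14×32 → 29×32, cost 29·14·32 = 12992; cumulative 40656. Total 40656.
Order (2) = ((A_1 · ((A_2 · A_3) · A_4)) · A_5): (A_2 · A_3): 14×17 by 17×38 → 14×38, cost 14·17·38 = 9044; ((A_2 · A_3) · A_4): 14×38 by 38×19 → 14×19, cost 14·38·19 = 10108; cumulative 19152; (A_1 · ((A_2 · A_3) · A_4)): 29×14 by 14×19 → 29×19, cost 29·14·19 = 7714; cumulative 26866; ((A_1 · ((A_2 · A_3) · A_4)) · A_5): 29×19 by 19×32 → 29×32, cost 29·19·32 = 17632; cumulative 44498. Total 44498.
Difference: |40656 − 44498| = 3842.

3842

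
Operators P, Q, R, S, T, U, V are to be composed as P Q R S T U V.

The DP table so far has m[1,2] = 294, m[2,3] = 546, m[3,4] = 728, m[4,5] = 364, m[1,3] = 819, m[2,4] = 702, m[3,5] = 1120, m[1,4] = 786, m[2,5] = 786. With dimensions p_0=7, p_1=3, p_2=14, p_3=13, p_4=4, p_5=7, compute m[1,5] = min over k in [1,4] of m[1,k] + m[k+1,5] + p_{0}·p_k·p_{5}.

933

m[1,5] = min over k∈[1,4] of m[1,k]+m[k+1,5]+p_{0}·p_k·p_{5}.
k=1: 0 + 786 + 7·3·7 = 933; k=2: 294 + 1120 + 7·14·7 = 2100; k=3: 819 + 364 + 7·13·7 = 1820; k=4: 786 + 0 + 7·4·7 = 982.
Minimum: 933 at k=1.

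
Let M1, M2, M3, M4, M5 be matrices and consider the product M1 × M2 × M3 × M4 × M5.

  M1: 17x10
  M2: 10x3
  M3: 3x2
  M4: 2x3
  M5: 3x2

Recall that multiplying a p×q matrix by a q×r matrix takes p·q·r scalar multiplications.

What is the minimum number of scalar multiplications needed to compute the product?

424

Adjacent pairs: M1M2 = 17·10·3 = 510; M2M3 = 10·3·2 = 60; M3M4 = 3·2·3 = 18; M4M5 = 2·3·2 = 12.
Length 3: M1..M3: k=1: 0+60+17·10·2=400; k=2: 510+0+17·3·2=612 → min 400 | M2..M4: k=2: 0+18+10·3·3=108; k=3: 60+0+10·2·3=120 → min 108 | M3..M5: k=3: 0+12+3·2·2=24; k=4: 18+0+3·3·2=36 → min 24.
Length 4: M1..M4: k=1: 0+108+17·10·3=618; k=2: 510+18+17·3·3=681; k=3: 400+0+17·2·3=502 → min 502 | M2..M5: k=2: 0+24+10·3·2=84; k=3: 60+12+10·2·2=112; k=4: 108+0+10·3·2=168 → min 84.
Length 5: M1..M5: k=1: 0+84+17·10·2=424; k=2: 510+24+17·3·2=636; k=3: 400+12+17·2·2=480; k=4: 502+0+17·3·2=604 → min 424.
Optimal order: (M1 × (M2 × (M3 × (M4 × M5)))) with cost 424.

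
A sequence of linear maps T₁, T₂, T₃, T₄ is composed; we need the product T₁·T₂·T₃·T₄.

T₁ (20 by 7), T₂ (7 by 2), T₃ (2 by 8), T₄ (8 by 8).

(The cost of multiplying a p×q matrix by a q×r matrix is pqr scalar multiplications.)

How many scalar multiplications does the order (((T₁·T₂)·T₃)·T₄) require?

1880

(T₁·T₂): 20×7 by 7×2 → 20×2, cost 20·7·2 = 280
((T₁·T₂)·T₃): 20×2 by 2×8 → 20×8, cost 20·2·8 = 320; cumulative 600
(((T₁·T₂)·T₃)·T₄): 20×8 by 8×8 → 20×8, cost 20·8·8 = 1280; cumulative 1880
Total: 1880 scalar multiplications.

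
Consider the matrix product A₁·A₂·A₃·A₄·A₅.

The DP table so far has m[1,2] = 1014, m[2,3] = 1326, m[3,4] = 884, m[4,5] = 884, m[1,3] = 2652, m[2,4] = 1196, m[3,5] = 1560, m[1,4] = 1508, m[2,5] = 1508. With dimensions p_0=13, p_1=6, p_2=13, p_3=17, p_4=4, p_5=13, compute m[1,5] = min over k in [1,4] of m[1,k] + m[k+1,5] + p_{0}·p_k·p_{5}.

m[1,5] = min over k∈[1,4] of m[1,k]+m[k+1,5]+p_{0}·p_k·p_{5}.
k=1: 0 + 1508 + 13·6·13 = 2522; k=2: 1014 + 1560 + 13·13·13 = 4771; k=3: 2652 + 884 + 13·17·13 = 6409; k=4: 1508 + 0 + 13·4·13 = 2184.
Minimum: 2184 at k=4.

2184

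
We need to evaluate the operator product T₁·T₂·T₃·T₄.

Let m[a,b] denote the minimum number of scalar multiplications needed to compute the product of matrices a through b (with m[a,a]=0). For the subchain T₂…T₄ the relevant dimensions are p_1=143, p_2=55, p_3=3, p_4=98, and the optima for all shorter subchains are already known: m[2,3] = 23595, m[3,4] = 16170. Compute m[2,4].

65637

m[2,4] = min over k∈[2,3] of m[2,k]+m[k+1,4]+p_{1}·p_k·p_{4}.
k=2: 0 + 16170 + 143·55·98 = 786940; k=3: 23595 + 0 + 143·3·98 = 65637.
Minimum: 65637 at k=3.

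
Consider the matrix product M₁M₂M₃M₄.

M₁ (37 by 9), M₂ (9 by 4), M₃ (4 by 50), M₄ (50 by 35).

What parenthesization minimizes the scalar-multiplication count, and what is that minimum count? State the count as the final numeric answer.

Adjacent pairs: M₁M₂ = 37·9·4 = 1332; M₂M₃ = 9·4·50 = 1800; M₃M₄ = 4·50·35 = 7000.
Length 3: M₁..M₃: k=1: 0+1800+37·9·50=18450; k=2: 1332+0+37·4·50=8732 → min 8732 | M₂..M₄: k=2: 0+7000+9·4·35=8260; k=3: 1800+0+9·50·35=17550 → min 8260.
Length 4: M₁..M₄: k=1: 0+8260+37·9·35=19915; k=2: 1332+7000+37·4·35=13512; k=3: 8732+0+37·50·35=73482 → min 13512.
Optimal parenthesization: ((M₁M₂)(M₃M₄)) with cost 13512.

13512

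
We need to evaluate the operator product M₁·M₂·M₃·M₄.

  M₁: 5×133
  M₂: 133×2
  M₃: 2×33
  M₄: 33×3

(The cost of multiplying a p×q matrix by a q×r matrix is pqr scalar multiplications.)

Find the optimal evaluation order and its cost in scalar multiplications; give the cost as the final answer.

1558

Adjacent pairs: M₁M₂ = 5·133·2 = 1330; M₂M₃ = 133·2·33 = 8778; M₃M₄ = 2·33·3 = 198.
Length 3: M₁..M₃: k=1: 0+8778+5·133·33=30723; k=2: 1330+0+5·2·33=1660 → min 1660 | M₂..M₄: k=2: 0+198+133·2·3=996; k=3: 8778+0+133·33·3=21945 → min 996.
Length 4: M₁..M₄: k=1: 0+996+5·133·3=2991; k=2: 1330+198+5·2·3=1558; k=3: 1660+0+5·33·3=2155 → min 1558.
Optimal parenthesization: ((M₁·M₂)·(M₃·M₄)) with cost 1558.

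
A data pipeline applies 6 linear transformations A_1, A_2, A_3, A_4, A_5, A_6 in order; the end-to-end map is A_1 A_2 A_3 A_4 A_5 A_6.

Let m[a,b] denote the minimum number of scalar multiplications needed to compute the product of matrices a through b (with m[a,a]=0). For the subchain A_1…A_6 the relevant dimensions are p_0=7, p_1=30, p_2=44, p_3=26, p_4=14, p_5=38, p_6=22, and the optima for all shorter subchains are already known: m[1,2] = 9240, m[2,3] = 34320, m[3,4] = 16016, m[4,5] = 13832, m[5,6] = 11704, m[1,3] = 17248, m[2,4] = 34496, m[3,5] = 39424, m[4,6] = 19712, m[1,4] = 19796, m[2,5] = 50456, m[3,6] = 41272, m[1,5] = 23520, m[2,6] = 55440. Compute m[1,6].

m[1,6] = min over k∈[1,5] of m[1,k]+m[k+1,6]+p_{0}·p_k·p_{6}.
k=1: 0 + 55440 + 7·30·22 = 60060; k=2: 9240 + 41272 + 7·44·22 = 57288; k=3: 17248 + 19712 + 7·26·22 = 40964; k=4: 19796 + 11704 + 7·14·22 = 33656; k=5: 23520 + 0 + 7·38·22 = 29372.
Minimum: 29372 at k=5.

29372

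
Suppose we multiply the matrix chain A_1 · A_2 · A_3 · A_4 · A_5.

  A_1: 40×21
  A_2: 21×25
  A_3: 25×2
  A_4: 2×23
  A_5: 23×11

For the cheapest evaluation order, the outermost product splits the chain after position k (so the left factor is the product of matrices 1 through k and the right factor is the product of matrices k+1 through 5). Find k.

Adjacent pairs: A_1A_2 = 40·21·25 = 21000; A_2A_3 = 21·25·2 = 1050; A_3A_4 = 25·2·23 = 1150; A_4A_5 = 2·23·11 = 506.
Length 3: A_1..A_3: k=1: 0+1050+40·21·2=2730; k=2: 21000+0+40·25·2=23000 → min 2730 | A_2..A_4: k=2: 0+1150+21·25·23=13225; k=3: 1050+0+21·2·23=2016 → min 2016 | A_3..A_5: k=3: 0+506+25·2·11=1056; k=4: 1150+0+25·23·11=7475 → min 1056.
Length 4: A_1..A_4: k=1: 0+2016+40·21·23=21336; k=2: 21000+1150+40·25·23=45150; k=3: 2730+0+40·2·23=4570 → min 4570 | A_2..A_5: k=2: 0+1056+21·25·11=6831; k=3: 1050+506+21·2·11=2018; k=4: 2016+0+21·23·11=7329 → min 2018.
Top-level splits: k=1: (A_1..A_1)·(A_2..A_5) → 0+2018+40·21·11 = 11258; k=2: (A_1..A_2)·(A_3..A_5) → 21000+1056+40·25·11 = 33056; k=3: (A_1..A_3)·(A_4..A_5) → 2730+506+40·2·11 = 4116; k=4: (A_1..A_4)·(A_5..A_5) → 4570+0+40·23·11 = 14690.
Best split is after A_3, i.e. k = 3.

3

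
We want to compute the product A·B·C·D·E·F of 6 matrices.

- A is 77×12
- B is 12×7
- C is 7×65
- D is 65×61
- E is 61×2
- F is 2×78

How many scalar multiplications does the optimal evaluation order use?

Adjacent pairs: AB = 77·12·7 = 6468; BC = 12·7·65 = 5460; CD = 7·65·61 = 27755; DE = 65·61·2 = 7930; EF = 61·2·78 = 9516.
Length 3: A..C: k=1: 0+5460+77·12·65=65520; k=2: 6468+0+77·7·65=41503 → min 41503 | B..D: k=2: 0+27755+12·7·61=32879; k=3: 5460+0+12·65·61=53040 → min 32879 | C..E: k=3: 0+7930+7·65·2=8840; k=4: 27755+0+7·61·2=28609 → min 8840 | D..F: k=4: 0+9516+65·61·78=318786; k=5: 7930+0+65·2·78=18070 → min 18070.
Length 4: A..D: k=1: 0+32879+77·12·61=89243; k=2: 6468+27755+77·7·61=67102; k=3: 41503+0+77·65·61=346808 → min 67102 | B..E: k=2: 0+8840+12·7·2=9008; k=3: 5460+7930+12·65·2=14950; k=4: 32879+0+12·61·2=34343 → min 9008 | C..F: k=3: 0+18070+7·65·78=53560; k=4: 27755+9516+7·61·78=70577; k=5: 8840+0+7·2·78=9932 → min 9932.
Length 5: A..E: k=1: 0+9008+77·12·2=10856; k=2: 6468+8840+77·7·2=16386; k=3: 41503+7930+77·65·2=59443; k=4: 67102+0+77·61·2=76496 → min 10856 | B..F: k=2: 0+9932+12·7·78=16484; k=3: 5460+18070+12·65·78=84370; k=4: 32879+9516+12·61·78=99491; k=5: 9008+0+12·2·78=10880 → min 10880.
Length 6: A..F: k=1: 0+10880+77·12·78=82952; k=2: 6468+9932+77·7·78=58442; k=3: 41503+18070+77·65·78=449963; k=4: 67102+9516+77·61·78=442984; k=5: 10856+0+77·2·78=22868 → min 22868.
Optimal order: ((A·(B·(C·(D·E))))·F) with cost 22868.

22868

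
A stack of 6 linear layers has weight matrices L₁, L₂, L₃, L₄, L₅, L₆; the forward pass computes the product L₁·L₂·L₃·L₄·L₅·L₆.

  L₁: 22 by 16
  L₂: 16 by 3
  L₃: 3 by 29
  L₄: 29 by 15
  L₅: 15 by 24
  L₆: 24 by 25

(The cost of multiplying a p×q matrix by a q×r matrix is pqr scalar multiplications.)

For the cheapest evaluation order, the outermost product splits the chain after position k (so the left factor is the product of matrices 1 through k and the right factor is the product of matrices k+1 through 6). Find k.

Adjacent pairs: L₁L₂ = 22·16·3 = 1056; L₂L₃ = 16·3·29 = 1392; L₃L₄ = 3·29·15 = 1305; L₄L₅ = 29·15·24 = 10440; L₅L₆ = 15·24·25 = 9000.
Length 3: L₁..L₃: k=1: 0+1392+22·16·29=11600; k=2: 1056+0+22·3·29=2970 → min 2970 | L₂..L₄: k=2: 0+1305+16·3·15=2025; k=3: 1392+0+16·29·15=8352 → min 2025 | L₃..L₅: k=3: 0+10440+3·29·24=12528; k=4: 1305+0+3·15·24=2385 → min 2385 | L₄..L₆: k=4: 0+9000+29·15·25=19875; k=5: 10440+0+29·24·25=27840 → min 19875.
Length 4: L₁..L₄: k=1: 0+2025+22·16·15=7305; k=2: 1056+1305+22·3·15=3351; k=3: 2970+0+22·29·15=12540 → min 3351 | L₂..L₅: k=2: 0+2385+16·3·24=3537; k=3: 1392+10440+16·29·24=22968; k=4: 2025+0+16·15·24=7785 → min 3537 | L₃..L₆: k=3: 0+19875+3·29·25=22050; k=4: 1305+9000+3·15·25=11430; k=5: 2385+0+3·24·25=4185 → min 4185.
Length 5: L₁..L₅: k=1: 0+3537+22·16·24=11985; k=2: 1056+2385+22·3·24=5025; k=3: 2970+10440+22·29·24=28722; k=4: 3351+0+22·15·24=11271 → min 5025 | L₂..L₆: k=2: 0+4185+16·3·25=5385; k=3: 1392+19875+16·29·25=32867; k=4: 2025+9000+16·15·25=17025; k=5: 3537+0+16·24·25=13137 → min 5385.
Top-level splits: k=1: (L₁..L₁)·(L₂..L₆) → 0+5385+22·16·25 = 14185; k=2: (L₁..L₂)·(L₃..L₆) → 1056+4185+22·3·25 = 6891; k=3: (L₁..L₃)·(L₄..L₆) → 2970+19875+22·29·25 = 38795; k=4: (L₁..L₄)·(L₅..L₆) → 3351+9000+22·15·25 = 20601; k=5: (L₁..L₅)·(L₆..L₆) → 5025+0+22·24·25 = 18225.
Best split is after L₂, i.e. k = 2.

2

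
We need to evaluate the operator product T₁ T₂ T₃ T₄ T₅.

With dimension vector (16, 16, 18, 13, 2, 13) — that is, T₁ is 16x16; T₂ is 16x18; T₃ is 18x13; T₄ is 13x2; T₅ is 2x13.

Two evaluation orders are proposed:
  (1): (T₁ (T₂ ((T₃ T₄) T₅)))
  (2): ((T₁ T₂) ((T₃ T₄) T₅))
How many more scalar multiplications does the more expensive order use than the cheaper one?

1280

Order (1) = (T₁ (T₂ ((T₃ T₄) T₅))): (T₃ T₄): 18×13 by 13×2 → 18×2, cost 18·13·2 = 468; ((T₃ T₄) T₅): 18×2 by 2×13 → 18×13, cost 18·2·13 = 468; cumulative 936; (T₂ ((T₃ T₄) T₅)): 16×18 by 18×13 → 16×13, cost 16·18·13 = 3744; cumulative 4680; (T₁ (T₂ ((T₃ T₄) T₅))): 16×16 by 16×13 → 16×13, cost 16·16·13 = 3328; cumulative 8008. Total 8008.
Order (2) = ((T₁ T₂) ((T₃ T₄) T₅)): (T₁ T₂): 16×16 by 16×18 → 16×18, cost 16·16·18 = 4608; (T₃ T₄): 18×13 by 13×2 → 18×2, cost 18·13·2 = 468; ((T₃ T₄) T₅): 18×2 by 2×13 → 18×13, cost 18·2·13 = 468; cumulative 936; ((T₁ T₂) ((T₃ T₄) T₅)): 16×18 by 18×13 → 16×13, cost 16·18·13 = 3744; cumulative 9288. Total 9288.
Difference: |8008 − 9288| = 1280.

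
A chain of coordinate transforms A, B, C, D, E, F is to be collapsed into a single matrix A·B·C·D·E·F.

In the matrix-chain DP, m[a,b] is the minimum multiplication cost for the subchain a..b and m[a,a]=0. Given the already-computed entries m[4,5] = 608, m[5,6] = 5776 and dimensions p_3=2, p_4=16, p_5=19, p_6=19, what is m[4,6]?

1330

m[4,6] = min over k∈[4,5] of m[4,k]+m[k+1,6]+p_{3}·p_k·p_{6}.
k=4: 0 + 5776 + 2·16·19 = 6384; k=5: 608 + 0 + 2·19·19 = 1330.
Minimum: 1330 at k=5.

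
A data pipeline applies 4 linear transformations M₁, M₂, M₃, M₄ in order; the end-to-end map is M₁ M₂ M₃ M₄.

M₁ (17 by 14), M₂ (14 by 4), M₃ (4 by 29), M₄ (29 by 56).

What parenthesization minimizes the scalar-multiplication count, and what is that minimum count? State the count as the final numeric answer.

11256

Adjacent pairs: M₁M₂ = 17·14·4 = 952; M₂M₃ = 14·4·29 = 1624; M₃M₄ = 4·29·56 = 6496.
Length 3: M₁..M₃: k=1: 0+1624+17·14·29=8526; k=2: 952+0+17·4·29=2924 → min 2924 | M₂..M₄: k=2: 0+6496+14·4·56=9632; k=3: 1624+0+14·29·56=24360 → min 9632.
Length 4: M₁..M₄: k=1: 0+9632+17·14·56=22960; k=2: 952+6496+17·4·56=11256; k=3: 2924+0+17·29·56=30532 → min 11256.
Optimal parenthesization: ((M₁ M₂) (M₃ M₄)) with cost 11256.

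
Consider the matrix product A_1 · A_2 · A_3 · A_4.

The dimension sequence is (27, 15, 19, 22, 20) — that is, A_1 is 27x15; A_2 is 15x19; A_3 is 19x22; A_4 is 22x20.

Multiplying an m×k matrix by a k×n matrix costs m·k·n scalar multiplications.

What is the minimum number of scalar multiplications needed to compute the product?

20970

Adjacent pairs: A_1A_2 = 27·15·19 = 7695; A_2A_3 = 15·19·22 = 6270; A_3A_4 = 19·22·20 = 8360.
Length 3: A_1..A_3: k=1: 0+6270+27·15·22=15180; k=2: 7695+0+27·19·22=18981 → min 15180 | A_2..A_4: k=2: 0+8360+15·19·20=14060; k=3: 6270+0+15·22·20=12870 → min 12870.
Length 4: A_1..A_4: k=1: 0+12870+27·15·20=20970; k=2: 7695+8360+27·19·20=26315; k=3: 15180+0+27·22·20=27060 → min 20970.
Optimal order: (A_1 · ((A_2 · A_3) · A_4)) with cost 20970.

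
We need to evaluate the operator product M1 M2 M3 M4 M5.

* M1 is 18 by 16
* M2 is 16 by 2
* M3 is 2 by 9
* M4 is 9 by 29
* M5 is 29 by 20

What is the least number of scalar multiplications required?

2978

Adjacent pairs: M1M2 = 18·16·2 = 576; M2M3 = 16·2·9 = 288; M3M4 = 2·9·29 = 522; M4M5 = 9·29·20 = 5220.
Length 3: M1..M3: k=1: 0+288+18·16·9=2880; k=2: 576+0+18·2·9=900 → min 900 | M2..M4: k=2: 0+522+16·2·29=1450; k=3: 288+0+16·9·29=4464 → min 1450 | M3..M5: k=3: 0+5220+2·9·20=5580; k=4: 522+0+2·29·20=1682 → min 1682.
Length 4: M1..M4: k=1: 0+1450+18·16·29=9802; k=2: 576+522+18·2·29=2142; k=3: 900+0+18·9·29=5598 → min 2142 | M2..M5: k=2: 0+1682+16·2·20=2322; k=3: 288+5220+16·9·20=8388; k=4: 1450+0+16·29·20=10730 → min 2322.
Length 5: M1..M5: k=1: 0+2322+18·16·20=8082; k=2: 576+1682+18·2·20=2978; k=3: 900+5220+18·9·20=9360; k=4: 2142+0+18·29·20=12582 → min 2978.
Optimal order: ((M1 M2) ((M3 M4) M5)) with cost 2978.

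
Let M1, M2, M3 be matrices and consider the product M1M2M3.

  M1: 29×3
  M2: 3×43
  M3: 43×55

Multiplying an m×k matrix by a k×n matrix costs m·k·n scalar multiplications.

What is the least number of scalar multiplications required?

11880

Order (M1(M2M3)): (M2M3): 3×43 by 43×55 → 3×55, cost 3·43·55 = 7095; (M1(M2M3)): 29×3 by 3×55 → 29×55, cost 29·3·55 = 4785; cumulative 11880. Total 11880.
Order ((M1M2)M3): (M1M2): 29×3 by 3×43 → 29×43, cost 29·3·43 = 3741; ((M1M2)M3): 29×43 by 43×55 → 29×55, cost 29·43·55 = 68585; cumulative 72326. Total 72326.
Minimum: 11880.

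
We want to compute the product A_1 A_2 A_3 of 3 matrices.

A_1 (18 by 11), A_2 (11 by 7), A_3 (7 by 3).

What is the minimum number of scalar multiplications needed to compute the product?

Order (A_1 (A_2 A_3)): (A_2 A_3): 11×7 by 7×3 → 11×3, cost 11·7·3 = 231; (A_1 (A_2 A_3)): 18×11 by 11×3 → 18×3, cost 18·11·3 = 594; cumulative 825. Total 825.
Order ((A_1 A_2) A_3): (A_1 A_2): 18×11 by 11×7 → 18×7, cost 18·11·7 = 1386; ((A_1 A_2) A_3): 18×7 by 7×3 → 18×3, cost 18·7·3 = 378; cumulative 1764. Total 1764.
Minimum: 825.

825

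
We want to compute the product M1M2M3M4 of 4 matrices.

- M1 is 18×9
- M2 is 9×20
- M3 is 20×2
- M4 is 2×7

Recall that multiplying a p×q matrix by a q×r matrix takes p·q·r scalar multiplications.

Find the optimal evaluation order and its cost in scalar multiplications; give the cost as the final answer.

Adjacent pairs: M1M2 = 18·9·20 = 3240; M2M3 = 9·20·2 = 360; M3M4 = 20·2·7 = 280.
Length 3: M1..M3: k=1: 0+360+18·9·2=684; k=2: 3240+0+18·20·2=3960 → min 684 | M2..M4: k=2: 0+280+9·20·7=1540; k=3: 360+0+9·2·7=486 → min 486.
Length 4: M1..M4: k=1: 0+486+18·9·7=1620; k=2: 3240+280+18·20·7=6040; k=3: 684+0+18·2·7=936 → min 936.
Optimal parenthesization: ((M1(M2M3))M4) with cost 936.

936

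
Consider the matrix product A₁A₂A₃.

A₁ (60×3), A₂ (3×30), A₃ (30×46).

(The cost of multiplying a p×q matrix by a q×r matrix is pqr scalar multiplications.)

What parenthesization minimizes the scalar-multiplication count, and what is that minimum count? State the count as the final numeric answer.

(A₁(A₂A₃)): cost 12420.
((A₁A₂)A₃): cost 88200.
Optimal: (A₁(A₂A₃)) with cost 12420.

12420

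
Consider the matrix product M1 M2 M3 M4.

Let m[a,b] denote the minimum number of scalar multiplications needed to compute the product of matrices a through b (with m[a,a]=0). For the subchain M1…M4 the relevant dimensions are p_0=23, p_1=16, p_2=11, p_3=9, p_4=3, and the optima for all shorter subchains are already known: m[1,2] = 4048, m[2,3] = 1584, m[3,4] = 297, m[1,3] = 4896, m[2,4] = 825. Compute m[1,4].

m[1,4] = min over k∈[1,3] of m[1,k]+m[k+1,4]+p_{0}·p_k·p_{4}.
k=1: 0 + 825 + 23·16·3 = 1929; k=2: 4048 + 297 + 23·11·3 = 5104; k=3: 4896 + 0 + 23·9·3 = 5517.
Minimum: 1929 at k=1.

1929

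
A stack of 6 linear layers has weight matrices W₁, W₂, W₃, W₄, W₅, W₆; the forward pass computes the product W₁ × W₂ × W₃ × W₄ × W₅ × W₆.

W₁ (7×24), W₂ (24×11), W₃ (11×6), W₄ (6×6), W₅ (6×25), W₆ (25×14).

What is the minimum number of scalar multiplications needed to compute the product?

5250

Adjacent pairs: W₁W₂ = 7·24·11 = 1848; W₂W₃ = 24·11·6 = 1584; W₃W₄ = 11·6·6 = 396; W₄W₅ = 6·6·25 = 900; W₅W₆ = 6·25·14 = 2100.
Length 3: W₁..W₃: k=1: 0+1584+7·24·6=2592; k=2: 1848+0+7·11·6=2310 → min 2310 | W₂..W₄: k=2: 0+396+24·11·6=1980; k=3: 1584+0+24·6·6=2448 → min 1980 | W₃..W₅: k=3: 0+900+11·6·25=2550; k=4: 396+0+11·6·25=2046 → min 2046 | W₄..W₆: k=4: 0+2100+6·6·14=2604; k=5: 900+0+6·25·14=3000 → min 2604.
Length 4: W₁..W₄: k=1: 0+1980+7·24·6=2988; k=2: 1848+396+7·11·6=2706; k=3: 2310+0+7·6·6=2562 → min 2562 | W₂..W₅: k=2: 0+2046+24·11·25=8646; k=3: 1584+900+24·6·25=6084; k=4: 1980+0+24·6·25=5580 → min 5580 | W₃..W₆: k=3: 0+2604+11·6·14=3528; k=4: 396+2100+11·6·14=3420; k=5: 2046+0+11·25·14=5896 → min 3420.
Length 5: W₁..W₅: k=1: 0+5580+7·24·25=9780; k=2: 1848+2046+7·11·25=5819; k=3: 2310+900+7·6·25=4260; k=4: 2562+0+7·6·25=3612 → min 3612 | W₂..W₆: k=2: 0+3420+24·11·14=7116; k=3: 1584+2604+24·6·14=6204; k=4: 1980+2100+24·6·14=6096; k=5: 5580+0+24·25·14=13980 → min 6096.
Length 6: W₁..W₆: k=1: 0+6096+7·24·14=8448; k=2: 1848+3420+7·11·14=6346; k=3: 2310+2604+7·6·14=5502; k=4: 2562+2100+7·6·14=5250; k=5: 3612+0+7·25·14=6062 → min 5250.
Optimal order: ((((W₁ × W₂) × W₃) × W₄) × (W₅ × W₆)) with cost 5250.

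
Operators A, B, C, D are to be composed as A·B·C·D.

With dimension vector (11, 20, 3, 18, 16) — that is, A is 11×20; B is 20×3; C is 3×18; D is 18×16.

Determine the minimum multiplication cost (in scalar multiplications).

Adjacent pairs: AB = 11·20·3 = 660; BC = 20·3·18 = 1080; CD = 3·18·16 = 864.
Length 3: A..C: k=1: 0+1080+11·20·18=5040; k=2: 660+0+11·3·18=1254 → min 1254 | B..D: k=2: 0+864+20·3·16=1824; k=3: 1080+0+20·18·16=6840 → min 1824.
Length 4: A..D: k=1: 0+1824+11·20·16=5344; k=2: 660+864+11·3·16=2052; k=3: 1254+0+11·18·16=4422 → min 2052.
Optimal order: ((A·B)·(C·D)) with cost 2052.

2052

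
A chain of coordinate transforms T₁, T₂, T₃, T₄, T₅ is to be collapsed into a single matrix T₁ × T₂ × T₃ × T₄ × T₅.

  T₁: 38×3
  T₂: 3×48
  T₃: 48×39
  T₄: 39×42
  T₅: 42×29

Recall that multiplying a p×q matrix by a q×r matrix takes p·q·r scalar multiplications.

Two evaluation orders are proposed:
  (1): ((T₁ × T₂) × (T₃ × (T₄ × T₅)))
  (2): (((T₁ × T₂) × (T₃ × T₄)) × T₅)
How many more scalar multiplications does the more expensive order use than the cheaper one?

46830

Order (1) = ((T₁ × T₂) × (T₃ × (T₄ × T₅))): (T₁ × T₂): 38×3 by 3×48 → 38×48, cost 38·3·48 = 5472; (T₄ × T₅): 39×42 by 42×29 → 39×29, cost 39·42·29 = 47502; (T₃ × (T₄ × T₅)): 48×39 by 39×29 → 48×29, cost 48·39·29 = 54288; cumulative 101790; ((T₁ × T₂) × (T₃ × (T₄ × T₅))): 38×48 by 48×29 → 38×29, cost 38·48·29 = 52896; cumulative 160158. Total 160158.
Order (2) = (((T₁ × T₂) × (T₃ × T₄)) × T₅): (T₁ × T₂): 38×3 by 3×48 → 38×48, cost 38·3·48 = 5472; (T₃ × T₄): 48×39 by 39×42 → 48×42, cost 48·39·42 = 78624; ((T₁ × T₂) × (T₃ × T₄)): 38×48 by 48×42 → 38×42, cost 38·48·42 = 76608; cumulative 160704; (((T₁ × T₂) × (T₃ × T₄)) × T₅): 38×42 by 42×29 → 38×29, cost 38·42·29 = 46284; cumulative 206988. Total 206988.
Difference: |160158 − 206988| = 46830.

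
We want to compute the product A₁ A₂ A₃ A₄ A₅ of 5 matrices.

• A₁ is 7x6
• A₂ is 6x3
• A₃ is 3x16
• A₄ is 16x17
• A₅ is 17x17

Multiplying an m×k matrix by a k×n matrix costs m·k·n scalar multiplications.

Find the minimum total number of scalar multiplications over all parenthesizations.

2166

Adjacent pairs: A₁A₂ = 7·6·3 = 126; A₂A₃ = 6·3·16 = 288; A₃A₄ = 3·16·17 = 816; A₄A₅ = 16·17·17 = 4624.
Length 3: A₁..A₃: k=1: 0+288+7·6·16=960; k=2: 126+0+7·3·16=462 → min 462 | A₂..A₄: k=2: 0+816+6·3·17=1122; k=3: 288+0+6·16·17=1920 → min 1122 | A₃..A₅: k=3: 0+4624+3·16·17=5440; k=4: 816+0+3·17·17=1683 → min 1683.
Length 4: A₁..A₄: k=1: 0+1122+7·6·17=1836; k=2: 126+816+7·3·17=1299; k=3: 462+0+7·16·17=2366 → min 1299 | A₂..A₅: k=2: 0+1683+6·3·17=1989; k=3: 288+4624+6·16·17=6544; k=4: 1122+0+6·17·17=2856 → min 1989.
Length 5: A₁..A₅: k=1: 0+1989+7·6·17=2703; k=2: 126+1683+7·3·17=2166; k=3: 462+4624+7·16·17=6990; k=4: 1299+0+7·17·17=3322 → min 2166.
Optimal order: ((A₁ A₂) ((A₃ A₄) A₅)) with cost 2166.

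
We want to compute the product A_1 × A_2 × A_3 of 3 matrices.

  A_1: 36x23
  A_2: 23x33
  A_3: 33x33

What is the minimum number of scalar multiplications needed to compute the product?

52371

Order (A_1 × (A_2 × A_3)): (A_2 × A_3): 23×33 by 33×33 → 23×33, cost 23·33·33 = 25047; (A_1 × (A_2 × A_3)): 36×23 by 23×33 → 36×33, cost 36·23·33 = 27324; cumulative 52371. Total 52371.
Order ((A_1 × A_2) × A_3): (A_1 × A_2): 36×23 by 23×33 → 36×33, cost 36·23·33 = 27324; ((A_1 × A_2) × A_3): 36×33 by 33×33 → 36×33, cost 36·33·33 = 39204; cumulative 66528. Total 66528.
Minimum: 52371.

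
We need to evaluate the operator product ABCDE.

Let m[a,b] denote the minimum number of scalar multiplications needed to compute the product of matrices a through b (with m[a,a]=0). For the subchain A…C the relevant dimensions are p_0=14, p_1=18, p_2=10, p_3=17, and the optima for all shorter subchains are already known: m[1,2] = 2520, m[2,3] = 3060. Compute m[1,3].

m[1,3] = min over k∈[1,2] of m[1,k]+m[k+1,3]+p_{0}·p_k·p_{3}.
k=1: 0 + 3060 + 14·18·17 = 7344; k=2: 2520 + 0 + 14·10·17 = 4900.
Minimum: 4900 at k=2.

4900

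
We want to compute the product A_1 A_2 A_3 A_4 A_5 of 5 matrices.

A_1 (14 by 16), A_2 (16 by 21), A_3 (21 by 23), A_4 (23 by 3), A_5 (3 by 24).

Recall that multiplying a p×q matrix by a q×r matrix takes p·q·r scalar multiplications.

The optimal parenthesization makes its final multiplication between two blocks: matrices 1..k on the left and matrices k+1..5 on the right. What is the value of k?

4

Adjacent pairs: A_1A_2 = 14·16·21 = 4704; A_2A_3 = 16·21·23 = 7728; A_3A_4 = 21·23·3 = 1449; A_4A_5 = 23·3·24 = 1656.
Length 3: A_1..A_3: k=1: 0+7728+14·16·23=12880; k=2: 4704+0+14·21·23=11466 → min 11466 | A_2..A_4: k=2: 0+1449+16·21·3=2457; k=3: 7728+0+16·23·3=8832 → min 2457 | A_3..A_5: k=3: 0+1656+21·23·24=13248; k=4: 1449+0+21·3·24=2961 → min 2961.
Length 4: A_1..A_4: k=1: 0+2457+14·16·3=3129; k=2: 4704+1449+14·21·3=7035; k=3: 11466+0+14·23·3=12432 → min 3129 | A_2..A_5: k=2: 0+2961+16·21·24=11025; k=3: 7728+1656+16·23·24=18216; k=4: 2457+0+16·3·24=3609 → min 3609.
Top-level splits: k=1: (A_1..A_1)·(A_2..A_5) → 0+3609+14·16·24 = 8985; k=2: (A_1..A_2)·(A_3..A_5) → 4704+2961+14·21·24 = 14721; k=3: (A_1..A_3)·(A_4..A_5) → 11466+1656+14·23·24 = 20850; k=4: (A_1..A_4)·(A_5..A_5) → 3129+0+14·3·24 = 4137.
Best split is after A_4, i.e. k = 4.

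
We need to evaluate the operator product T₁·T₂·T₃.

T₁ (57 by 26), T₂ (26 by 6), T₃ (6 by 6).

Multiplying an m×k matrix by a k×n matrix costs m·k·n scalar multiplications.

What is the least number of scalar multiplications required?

Order (T₁·(T₂·T₃)): (T₂·T₃): 26×6 by 6×6 → 26×6, cost 26·6·6 = 936; (T₁·(T₂·T₃)): 57×26 by 26×6 → 57×6, cost 57·26·6 = 8892; cumulative 9828. Total 9828.
Order ((T₁·T₂)·T₃): (T₁·T₂): 57×26 by 26×6 → 57×6, cost 57·26·6 = 8892; ((T₁·T₂)·T₃): 57×6 by 6×6 → 57×6, cost 57·6·6 = 2052; cumulative 10944. Total 10944.
Minimum: 9828.

9828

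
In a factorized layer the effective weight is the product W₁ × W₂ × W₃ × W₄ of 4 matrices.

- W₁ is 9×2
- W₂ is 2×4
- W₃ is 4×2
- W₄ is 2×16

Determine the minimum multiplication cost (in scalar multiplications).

340

Adjacent pairs: W₁W₂ = 9·2·4 = 72; W₂W₃ = 2·4·2 = 16; W₃W₄ = 4·2·16 = 128.
Length 3: W₁..W₃: k=1: 0+16+9·2·2=52; k=2: 72+0+9·4·2=144 → min 52 | W₂..W₄: k=2: 0+128+2·4·16=256; k=3: 16+0+2·2·16=80 → min 80.
Length 4: W₁..W₄: k=1: 0+80+9·2·16=368; k=2: 72+128+9·4·16=776; k=3: 52+0+9·2·16=340 → min 340.
Optimal order: ((W₁ × (W₂ × W₃)) × W₄) with cost 340.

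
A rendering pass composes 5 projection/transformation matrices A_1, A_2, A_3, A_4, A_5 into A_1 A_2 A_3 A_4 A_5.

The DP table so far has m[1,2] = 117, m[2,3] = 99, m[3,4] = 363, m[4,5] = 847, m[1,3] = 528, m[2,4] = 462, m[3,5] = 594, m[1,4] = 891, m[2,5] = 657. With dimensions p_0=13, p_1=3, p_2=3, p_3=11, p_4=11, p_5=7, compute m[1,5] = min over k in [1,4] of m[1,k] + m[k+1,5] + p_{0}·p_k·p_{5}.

930

m[1,5] = min over k∈[1,4] of m[1,k]+m[k+1,5]+p_{0}·p_k·p_{5}.
k=1: 0 + 657 + 13·3·7 = 930; k=2: 117 + 594 + 13·3·7 = 984; k=3: 528 + 847 + 13·11·7 = 2376; k=4: 891 + 0 + 13·11·7 = 1892.
Minimum: 930 at k=1.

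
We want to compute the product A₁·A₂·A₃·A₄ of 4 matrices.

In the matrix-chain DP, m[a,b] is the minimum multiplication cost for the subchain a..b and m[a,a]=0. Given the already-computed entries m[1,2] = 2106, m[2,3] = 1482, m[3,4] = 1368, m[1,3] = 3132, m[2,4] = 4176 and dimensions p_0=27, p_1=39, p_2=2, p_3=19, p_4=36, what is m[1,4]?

m[1,4] = min over k∈[1,3] of m[1,k]+m[k+1,4]+p_{0}·p_k·p_{4}.
k=1: 0 + 4176 + 27·39·36 = 42084; k=2: 2106 + 1368 + 27·2·36 = 5418; k=3: 3132 + 0 + 27·19·36 = 21600.
Minimum: 5418 at k=2.

5418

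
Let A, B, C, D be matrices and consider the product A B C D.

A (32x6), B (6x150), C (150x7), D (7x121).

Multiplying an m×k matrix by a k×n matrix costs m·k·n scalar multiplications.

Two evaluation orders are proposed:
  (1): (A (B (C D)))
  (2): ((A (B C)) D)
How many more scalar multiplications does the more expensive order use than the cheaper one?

224434

Order (1) = (A (B (C D))): (C D): 150×7 by 7×121 → 150×121, cost 150·7·121 = 127050; (B (C D)): 6×150 by 150×121 → 6×121, cost 6·150·121 = 108900; cumulative 235950; (A (B (C D))): 32×6 by 6×121 → 32×121, cost 32·6·121 = 23232; cumulative 259182. Total 259182.
Order (2) = ((A (B C)) D): (B C): 6×150 by 150×7 → 6×7, cost 6·150·7 = 6300; (A (B C)): 32×6 by 6×7 → 32×7, cost 32·6·7 = 1344; cumulative 7644; ((A (B C)) D): 32×7 by 7×121 → 32×121, cost 32·7·121 = 27104; cumulative 34748. Total 34748.
Difference: |259182 − 34748| = 224434.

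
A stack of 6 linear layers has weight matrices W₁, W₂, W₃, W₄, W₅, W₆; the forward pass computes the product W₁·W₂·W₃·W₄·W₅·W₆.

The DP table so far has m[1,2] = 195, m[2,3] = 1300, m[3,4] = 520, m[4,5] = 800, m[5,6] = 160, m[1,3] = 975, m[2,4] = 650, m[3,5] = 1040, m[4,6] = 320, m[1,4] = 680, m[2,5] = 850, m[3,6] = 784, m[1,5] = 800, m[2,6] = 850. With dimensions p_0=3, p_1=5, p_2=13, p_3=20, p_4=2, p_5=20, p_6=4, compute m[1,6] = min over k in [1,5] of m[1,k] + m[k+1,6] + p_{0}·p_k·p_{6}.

864

m[1,6] = min over k∈[1,5] of m[1,k]+m[k+1,6]+p_{0}·p_k·p_{6}.
k=1: 0 + 850 + 3·5·4 = 910; k=2: 195 + 784 + 3·13·4 = 1135; k=3: 975 + 320 + 3·20·4 = 1535; k=4: 680 + 160 + 3·2·4 = 864; k=5: 800 + 0 + 3·20·4 = 1040.
Minimum: 864 at k=4.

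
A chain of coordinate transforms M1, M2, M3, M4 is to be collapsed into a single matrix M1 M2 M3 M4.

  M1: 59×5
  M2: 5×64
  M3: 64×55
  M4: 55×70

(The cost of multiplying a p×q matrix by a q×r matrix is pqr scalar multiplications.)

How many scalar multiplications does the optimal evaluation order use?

57500

Adjacent pairs: M1M2 = 59·5·64 = 18880; M2M3 = 5·64·55 = 17600; M3M4 = 64·55·70 = 246400.
Length 3: M1..M3: k=1: 0+17600+59·5·55=33825; k=2: 18880+0+59·64·55=226560 → min 33825 | M2..M4: k=2: 0+246400+5·64·70=268800; k=3: 17600+0+5·55·70=36850 → min 36850.
Length 4: M1..M4: k=1: 0+36850+59·5·70=57500; k=2: 18880+246400+59·64·70=529600; k=3: 33825+0+59·55·70=260975 → min 57500.
Optimal order: (M1 ((M2 M3) M4)) with cost 57500.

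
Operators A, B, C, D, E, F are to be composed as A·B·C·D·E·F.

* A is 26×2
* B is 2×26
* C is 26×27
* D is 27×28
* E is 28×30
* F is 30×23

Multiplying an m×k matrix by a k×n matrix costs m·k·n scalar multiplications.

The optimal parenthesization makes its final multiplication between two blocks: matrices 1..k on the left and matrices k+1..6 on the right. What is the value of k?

1

Adjacent pairs: AB = 26·2·26 = 1352; BC = 2·26·27 = 1404; CD = 26·27·28 = 19656; DE = 27·28·30 = 22680; EF = 28·30·23 = 19320.
Length 3: A..C: k=1: 0+1404+26·2·27=2808; k=2: 1352+0+26·26·27=19604 → min 2808 | B..D: k=2: 0+19656+2·26·28=21112; k=3: 1404+0+2·27·28=2916 → min 2916 | C..E: k=3: 0+22680+26·27·30=43740; k=4: 19656+0+26·28·30=41496 → min 41496 | D..F: k=4: 0+19320+27·28·23=36708; k=5: 22680+0+27·30·23=41310 → min 36708.
Length 4: A..D: k=1: 0+2916+26·2·28=4372; k=2: 1352+19656+26·26·28=39936; k=3: 2808+0+26·27·28=22464 → min 4372 | B..E: k=2: 0+41496+2·26·30=43056; k=3: 1404+22680+2·27·30=25704; k=4: 2916+0+2·28·30=4596 → min 4596 | C..F: k=3: 0+36708+26·27·23=52854; k=4: 19656+19320+26·28·23=55720; k=5: 41496+0+26·30·23=59436 → min 52854.
Length 5: A..E: k=1: 0+4596+26·2·30=6156; k=2: 1352+41496+26·26·30=63128; k=3: 2808+22680+26·27·30=46548; k=4: 4372+0+26·28·30=26212 → min 6156 | B..F: k=2: 0+52854+2·26·23=54050; k=3: 1404+36708+2·27·23=39354; k=4: 2916+19320+2·28·23=23524; k=5: 4596+0+2·30·23=5976 → min 5976.
Top-level splits: k=1: (A..A)·(B..F) → 0+5976+26·2·23 = 7172; k=2: (A..B)·(C..F) → 1352+52854+26·26·23 = 69754; k=3: (A..C)·(D..F) → 2808+36708+26·27·23 = 55662; k=4: (A..D)·(E..F) → 4372+19320+26·28·23 = 40436; k=5: (A..E)·(F..F) → 6156+0+26·30·23 = 24096.
Best split is after A, i.e. k = 1.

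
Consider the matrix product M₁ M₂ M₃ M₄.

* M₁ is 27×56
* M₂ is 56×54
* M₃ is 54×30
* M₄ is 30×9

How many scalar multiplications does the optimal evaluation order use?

55404

Adjacent pairs: M₁M₂ = 27·56·54 = 81648; M₂M₃ = 56·54·30 = 90720; M₃M₄ = 54·30·9 = 14580.
Length 3: M₁..M₃: k=1: 0+90720+27·56·30=136080; k=2: 81648+0+27·54·30=125388 → min 125388 | M₂..M₄: k=2: 0+14580+56·54·9=41796; k=3: 90720+0+56·30·9=105840 → min 41796.
Length 4: M₁..M₄: k=1: 0+41796+27·56·9=55404; k=2: 81648+14580+27·54·9=109350; k=3: 125388+0+27·30·9=132678 → min 55404.
Optimal order: (M₁ (M₂ (M₃ M₄))) with cost 55404.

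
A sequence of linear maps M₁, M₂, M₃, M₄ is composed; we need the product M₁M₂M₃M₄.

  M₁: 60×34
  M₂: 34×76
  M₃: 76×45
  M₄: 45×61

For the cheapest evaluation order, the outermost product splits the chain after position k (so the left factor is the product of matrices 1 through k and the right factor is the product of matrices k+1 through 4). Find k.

1

Adjacent pairs: M₁M₂ = 60·34·76 = 155040; M₂M₃ = 34·76·45 = 116280; M₃M₄ = 76·45·61 = 208620.
Length 3: M₁..M₃: k=1: 0+116280+60·34·45=208080; k=2: 155040+0+60·76·45=360240 → min 208080 | M₂..M₄: k=2: 0+208620+34·76·61=366244; k=3: 116280+0+34·45·61=209610 → min 209610.
Top-level splits: k=1: (M₁..M₁)·(M₂..M₄) → 0+209610+60·34·61 = 334050; k=2: (M₁..M₂)·(M₃..M₄) → 155040+208620+60·76·61 = 641820; k=3: (M₁..M₃)·(M₄..M₄) → 208080+0+60·45·61 = 372780.
Best split is after M₁, i.e. k = 1.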